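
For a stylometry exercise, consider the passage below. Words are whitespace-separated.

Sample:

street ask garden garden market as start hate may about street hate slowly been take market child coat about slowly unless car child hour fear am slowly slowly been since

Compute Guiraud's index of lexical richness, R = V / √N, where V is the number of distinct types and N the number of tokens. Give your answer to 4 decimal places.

3.6515

N = 30, V = 20.
√N = 5.477226
R = 20 / 5.477226 = 3.6515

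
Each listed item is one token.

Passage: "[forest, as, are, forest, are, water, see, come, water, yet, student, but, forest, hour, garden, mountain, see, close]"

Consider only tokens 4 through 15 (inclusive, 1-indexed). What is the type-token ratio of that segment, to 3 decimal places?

0.833

Segment tokens 4–15: forest, are, water, see, come, water, yet, student, but, forest, hour, garden
Segment N = 12, segment V = 10.
TTR = 10 / 12 = 0.833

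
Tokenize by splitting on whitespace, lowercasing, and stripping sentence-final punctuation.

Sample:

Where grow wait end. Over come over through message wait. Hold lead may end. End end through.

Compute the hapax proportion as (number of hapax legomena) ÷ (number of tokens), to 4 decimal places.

0.4118

Frequencies: end:4, wait:2, over:2, through:2, where:1, grow:1, come:1, message:1, hold:1, lead:1, may:1
Hapax count = 7; token count = 17.
Ratio = 7 / 17 = 0.4118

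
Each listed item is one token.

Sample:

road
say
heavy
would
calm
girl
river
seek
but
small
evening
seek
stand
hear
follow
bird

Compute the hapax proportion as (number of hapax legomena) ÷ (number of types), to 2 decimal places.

0.93

Frequencies: seek:2, road:1, say:1, heavy:1, would:1, calm:1, girl:1, river:1, but:1, small:1, evening:1, stand:1, hear:1, follow:1, bird:1
Hapax count = 14; type count = 15.
Ratio = 14 / 15 = 0.93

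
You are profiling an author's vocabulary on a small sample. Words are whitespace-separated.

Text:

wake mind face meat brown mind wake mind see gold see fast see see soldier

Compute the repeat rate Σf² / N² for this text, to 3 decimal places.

Frequencies: see:4, mind:3, wake:2, face:1, meat:1, brown:1, gold:1, fast:1, soldier:1
Σf² = 35; N² = 225
Repeat rate = 35 / 225 = 0.156

0.156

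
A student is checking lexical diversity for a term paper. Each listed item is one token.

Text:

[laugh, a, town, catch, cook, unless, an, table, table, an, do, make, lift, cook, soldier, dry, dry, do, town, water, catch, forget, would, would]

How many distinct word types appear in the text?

Distinct types: {a, an, catch, cook, do, dry, forget, laugh, lift, make, soldier, table, town, unless, water, would}
V = 16

16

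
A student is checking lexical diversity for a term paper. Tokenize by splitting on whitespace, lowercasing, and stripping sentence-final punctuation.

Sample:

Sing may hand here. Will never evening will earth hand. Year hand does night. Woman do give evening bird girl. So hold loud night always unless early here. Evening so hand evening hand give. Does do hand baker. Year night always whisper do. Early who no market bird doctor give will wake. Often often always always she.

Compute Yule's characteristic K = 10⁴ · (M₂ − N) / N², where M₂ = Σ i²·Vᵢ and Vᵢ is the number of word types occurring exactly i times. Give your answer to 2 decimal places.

283.16

Frequencies: hand:6, evening:4, always:4, will:3, night:3, do:3, give:3, here:2, year:2, does:2, bird:2, so:2, early:2, often:2, sing:1, may:1, never:1, earth:1, woman:1, girl:1, … (11 more, each freq 1)
N = 57. Frequency spectrum: V_1=17, V_2=7, V_3=4, V_4=2, V_6=1
M₂ = 1²·17 + 2²·7 + 3²·4 + 4²·2 + 6²·1 = 149
K = 10000 × (149 − 57) / 57² = 283.16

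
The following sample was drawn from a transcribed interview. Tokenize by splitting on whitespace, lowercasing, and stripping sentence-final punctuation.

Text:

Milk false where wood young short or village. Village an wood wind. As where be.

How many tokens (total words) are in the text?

Tokens: milk, false, where, wood, young, short, or, village, village, an, wood, wind, as, where, be
N = 15

15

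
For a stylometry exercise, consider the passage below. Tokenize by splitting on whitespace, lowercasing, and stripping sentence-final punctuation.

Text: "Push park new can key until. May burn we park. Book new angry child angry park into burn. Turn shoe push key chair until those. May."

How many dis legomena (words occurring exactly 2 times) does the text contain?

Frequencies: park:3, push:2, new:2, key:2, until:2, may:2, burn:2, angry:2, can:1, we:1, book:1, child:1, into:1, turn:1, shoe:1, chair:1, those:1
Words with frequency 2: angry, burn, key, may, new, push, until

7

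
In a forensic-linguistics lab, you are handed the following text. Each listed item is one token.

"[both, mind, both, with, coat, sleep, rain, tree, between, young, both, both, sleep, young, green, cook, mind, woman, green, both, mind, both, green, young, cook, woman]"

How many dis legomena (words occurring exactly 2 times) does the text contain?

3

Frequencies: both:6, mind:3, young:3, green:3, sleep:2, cook:2, woman:2, with:1, coat:1, rain:1, tree:1, between:1
Words with frequency 2: cook, sleep, woman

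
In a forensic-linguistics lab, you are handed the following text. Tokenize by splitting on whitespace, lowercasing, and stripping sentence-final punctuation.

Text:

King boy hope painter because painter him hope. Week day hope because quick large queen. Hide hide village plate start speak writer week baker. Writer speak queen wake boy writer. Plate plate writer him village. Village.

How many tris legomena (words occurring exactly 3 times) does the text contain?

Frequencies: writer:4, hope:3, village:3, plate:3, boy:2, painter:2, because:2, him:2, week:2, queen:2, hide:2, speak:2, king:1, day:1, quick:1, large:1, start:1, baker:1, wake:1
Words with frequency 3: hope, plate, village

3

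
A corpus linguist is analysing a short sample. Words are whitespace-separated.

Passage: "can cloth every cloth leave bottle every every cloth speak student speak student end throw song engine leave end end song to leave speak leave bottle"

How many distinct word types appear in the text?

Distinct types: {bottle, can, cloth, end, engine, every, leave, song, speak, student, throw, to}
V = 12

12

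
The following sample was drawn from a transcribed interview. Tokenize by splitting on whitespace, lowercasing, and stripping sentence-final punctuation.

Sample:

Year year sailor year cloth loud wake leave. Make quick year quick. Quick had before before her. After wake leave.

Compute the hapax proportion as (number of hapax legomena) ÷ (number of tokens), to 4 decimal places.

Frequencies: year:4, quick:3, wake:2, leave:2, before:2, sailor:1, cloth:1, loud:1, make:1, had:1, her:1, after:1
Hapax count = 7; token count = 20.
Ratio = 7 / 20 = 0.3500

0.3500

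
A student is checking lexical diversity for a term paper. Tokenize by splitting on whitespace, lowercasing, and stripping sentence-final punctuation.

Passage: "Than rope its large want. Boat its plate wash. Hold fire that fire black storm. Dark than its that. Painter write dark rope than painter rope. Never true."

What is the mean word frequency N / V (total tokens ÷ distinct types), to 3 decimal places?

1.556

N = 28 tokens, V = 18 types.
Mean frequency = N / V = 28 / 18 = 1.556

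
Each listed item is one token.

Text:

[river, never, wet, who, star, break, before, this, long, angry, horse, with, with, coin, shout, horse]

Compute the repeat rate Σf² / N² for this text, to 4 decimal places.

Frequencies: horse:2, with:2, river:1, never:1, wet:1, who:1, star:1, break:1, before:1, this:1, long:1, angry:1, coin:1, shout:1
Σf² = 20; N² = 256
Repeat rate = 20 / 256 = 0.0781

0.0781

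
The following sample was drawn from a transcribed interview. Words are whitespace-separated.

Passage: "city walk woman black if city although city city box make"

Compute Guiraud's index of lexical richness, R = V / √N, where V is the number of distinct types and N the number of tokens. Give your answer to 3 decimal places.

N = 11, V = 8.
√N = 3.316625
R = 8 / 3.316625 = 2.412

2.412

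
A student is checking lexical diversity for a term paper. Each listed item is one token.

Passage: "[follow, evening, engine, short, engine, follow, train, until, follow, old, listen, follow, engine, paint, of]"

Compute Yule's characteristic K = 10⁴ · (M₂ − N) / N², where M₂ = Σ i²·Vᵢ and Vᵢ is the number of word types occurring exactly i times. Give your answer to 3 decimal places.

Frequencies: follow:4, engine:3, evening:1, short:1, train:1, until:1, old:1, listen:1, paint:1, of:1
N = 15. Frequency spectrum: V_1=8, V_3=1, V_4=1
M₂ = 1²·8 + 3²·1 + 4²·1 = 33
K = 10000 × (33 − 15) / 15² = 800.000

800.000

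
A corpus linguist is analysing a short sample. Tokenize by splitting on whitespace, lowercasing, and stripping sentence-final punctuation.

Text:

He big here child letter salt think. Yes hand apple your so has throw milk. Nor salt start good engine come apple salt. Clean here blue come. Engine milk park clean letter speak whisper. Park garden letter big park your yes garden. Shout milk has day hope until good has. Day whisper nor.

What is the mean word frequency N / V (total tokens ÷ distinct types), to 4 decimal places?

1.7667

N = 53 tokens, V = 30 types.
Mean frequency = N / V = 53 / 30 = 1.7667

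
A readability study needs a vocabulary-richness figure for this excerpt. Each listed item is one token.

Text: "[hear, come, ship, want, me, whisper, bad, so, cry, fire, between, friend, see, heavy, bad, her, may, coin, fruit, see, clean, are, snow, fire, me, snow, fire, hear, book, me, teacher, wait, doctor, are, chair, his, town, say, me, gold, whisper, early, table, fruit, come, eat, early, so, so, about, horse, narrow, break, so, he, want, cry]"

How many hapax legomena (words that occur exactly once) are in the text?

Frequencies: me:4, so:4, fire:3, hear:2, come:2, want:2, whisper:2, bad:2, cry:2, see:2, fruit:2, are:2, snow:2, early:2, ship:1, between:1, friend:1, heavy:1, her:1, may:1, … (18 more, each freq 1)
Hapax (freq=1): about, between, book, break, chair, clean, coin, doctor, eat, friend, gold, he, heavy, her, his, horse, may, narrow, say, ship, table, teacher, town, wait

24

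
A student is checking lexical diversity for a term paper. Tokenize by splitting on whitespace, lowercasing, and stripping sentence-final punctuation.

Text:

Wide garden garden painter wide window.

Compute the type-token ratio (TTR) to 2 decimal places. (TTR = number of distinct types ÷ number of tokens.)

0.67

N = 6 tokens, V = 4 types.
TTR = V / N = 4 / 6 = 0.67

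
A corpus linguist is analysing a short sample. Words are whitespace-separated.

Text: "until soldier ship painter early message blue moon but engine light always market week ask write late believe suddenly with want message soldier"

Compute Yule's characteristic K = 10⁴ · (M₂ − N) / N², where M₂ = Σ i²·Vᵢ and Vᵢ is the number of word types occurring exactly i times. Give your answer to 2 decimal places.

Frequencies: soldier:2, message:2, until:1, ship:1, painter:1, early:1, blue:1, moon:1, but:1, engine:1, light:1, always:1, market:1, week:1, ask:1, write:1, late:1, believe:1, suddenly:1, with:1, … (1 more, each freq 1)
N = 23. Frequency spectrum: V_1=19, V_2=2
M₂ = 1²·19 + 2²·2 = 27
K = 10000 × (27 − 23) / 23² = 75.61

75.61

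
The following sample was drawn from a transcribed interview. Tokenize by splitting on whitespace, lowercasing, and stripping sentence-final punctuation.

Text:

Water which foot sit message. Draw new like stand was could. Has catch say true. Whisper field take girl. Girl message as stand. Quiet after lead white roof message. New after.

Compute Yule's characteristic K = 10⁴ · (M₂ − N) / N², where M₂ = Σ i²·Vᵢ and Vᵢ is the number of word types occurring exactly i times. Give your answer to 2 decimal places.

145.68

Frequencies: message:3, new:2, stand:2, girl:2, after:2, water:1, which:1, foot:1, sit:1, draw:1, like:1, was:1, could:1, has:1, catch:1, say:1, true:1, whisper:1, field:1, take:1, … (5 more, each freq 1)
N = 31. Frequency spectrum: V_1=20, V_2=4, V_3=1
M₂ = 1²·20 + 2²·4 + 3²·1 = 45
K = 10000 × (45 − 31) / 31² = 145.68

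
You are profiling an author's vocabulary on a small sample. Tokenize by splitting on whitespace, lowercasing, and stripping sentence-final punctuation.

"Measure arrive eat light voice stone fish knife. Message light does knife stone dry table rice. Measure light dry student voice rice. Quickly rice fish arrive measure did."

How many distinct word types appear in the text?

Distinct types: {arrive, did, does, dry, eat, fish, knife, light, measure, message, quickly, rice, stone, student, table, voice}
V = 16

16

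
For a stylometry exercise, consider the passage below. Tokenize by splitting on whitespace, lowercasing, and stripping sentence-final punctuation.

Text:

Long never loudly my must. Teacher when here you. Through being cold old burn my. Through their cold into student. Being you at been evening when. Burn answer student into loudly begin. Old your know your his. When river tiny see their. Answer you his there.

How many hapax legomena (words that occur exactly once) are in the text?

Frequencies: when:3, you:3, loudly:2, my:2, through:2, being:2, cold:2, old:2, burn:2, their:2, into:2, student:2, answer:2, your:2, his:2, long:1, never:1, must:1, teacher:1, here:1, … (9 more, each freq 1)
Hapax (freq=1): at, been, begin, evening, here, know, long, must, never, river, see, teacher, there, tiny

14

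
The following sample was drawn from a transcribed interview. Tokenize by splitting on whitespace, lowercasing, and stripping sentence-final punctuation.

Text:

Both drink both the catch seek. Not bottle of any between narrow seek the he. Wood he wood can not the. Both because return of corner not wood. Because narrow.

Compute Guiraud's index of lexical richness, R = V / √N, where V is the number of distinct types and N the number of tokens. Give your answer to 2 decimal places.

3.10

N = 30, V = 17.
√N = 5.477226
R = 17 / 5.477226 = 3.10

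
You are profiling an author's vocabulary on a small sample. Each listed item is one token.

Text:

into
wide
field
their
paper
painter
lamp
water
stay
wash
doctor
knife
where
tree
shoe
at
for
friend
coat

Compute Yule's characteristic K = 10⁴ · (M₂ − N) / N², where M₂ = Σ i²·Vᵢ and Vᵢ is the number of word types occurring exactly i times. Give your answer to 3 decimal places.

Frequencies: into:1, wide:1, field:1, their:1, paper:1, painter:1, lamp:1, water:1, stay:1, wash:1, doctor:1, knife:1, where:1, tree:1, shoe:1, at:1, for:1, friend:1, coat:1
N = 19. Frequency spectrum: V_1=19
M₂ = 1²·19 = 19
K = 10000 × (19 − 19) / 19² = 0.000

0.000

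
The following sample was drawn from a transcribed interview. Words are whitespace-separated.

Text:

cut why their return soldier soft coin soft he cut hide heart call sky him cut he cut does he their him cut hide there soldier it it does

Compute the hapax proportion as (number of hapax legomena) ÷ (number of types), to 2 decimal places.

0.44

Frequencies: cut:5, he:3, their:2, soldier:2, soft:2, hide:2, him:2, does:2, it:2, why:1, return:1, coin:1, heart:1, call:1, sky:1, there:1
Hapax count = 7; type count = 16.
Ratio = 7 / 16 = 0.44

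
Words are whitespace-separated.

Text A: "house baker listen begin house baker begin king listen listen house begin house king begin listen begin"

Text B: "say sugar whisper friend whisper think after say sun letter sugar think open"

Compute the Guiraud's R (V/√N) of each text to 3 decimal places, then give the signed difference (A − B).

-1.283

A: V=5, N=17, R=1.213
B: V=9, N=13, R=2.496
Difference = 1.213 − 2.496 = -1.283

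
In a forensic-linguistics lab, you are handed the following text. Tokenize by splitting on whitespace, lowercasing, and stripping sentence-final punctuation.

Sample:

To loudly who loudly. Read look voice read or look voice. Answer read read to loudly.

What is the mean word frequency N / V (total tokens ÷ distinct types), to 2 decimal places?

N = 16 tokens, V = 8 types.
Mean frequency = N / V = 16 / 8 = 2.00

2.00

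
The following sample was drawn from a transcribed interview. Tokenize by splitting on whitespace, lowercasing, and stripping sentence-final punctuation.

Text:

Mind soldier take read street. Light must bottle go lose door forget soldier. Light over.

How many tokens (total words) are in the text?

15

Tokens: mind, soldier, take, read, street, light, must, bottle, go, lose, door, forget, soldier, light, over
N = 15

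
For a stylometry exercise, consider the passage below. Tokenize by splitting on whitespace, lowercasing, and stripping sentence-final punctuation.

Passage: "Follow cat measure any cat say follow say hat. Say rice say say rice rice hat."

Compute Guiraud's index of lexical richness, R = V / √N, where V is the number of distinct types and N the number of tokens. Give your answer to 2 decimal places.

1.75

N = 16, V = 7.
√N = 4.000000
R = 7 / 4.000000 = 1.75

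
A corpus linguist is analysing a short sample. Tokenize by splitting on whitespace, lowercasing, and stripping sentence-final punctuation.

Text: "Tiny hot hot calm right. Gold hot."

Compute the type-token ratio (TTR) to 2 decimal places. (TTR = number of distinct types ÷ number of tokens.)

N = 7 tokens, V = 5 types.
TTR = V / N = 5 / 7 = 0.71

0.71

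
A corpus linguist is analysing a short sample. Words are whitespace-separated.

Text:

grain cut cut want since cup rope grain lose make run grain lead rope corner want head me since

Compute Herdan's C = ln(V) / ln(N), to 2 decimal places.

0.87

N = 19, V = 13.
ln(V) = 2.564949, ln(N) = 2.944439
C = 2.564949 / 2.944439 = 0.87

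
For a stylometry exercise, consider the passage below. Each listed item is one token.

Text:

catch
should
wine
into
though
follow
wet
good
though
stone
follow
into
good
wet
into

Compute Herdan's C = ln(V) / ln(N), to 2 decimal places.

0.81

N = 15, V = 9.
ln(V) = 2.197225, ln(N) = 2.708050
C = 2.197225 / 2.708050 = 0.81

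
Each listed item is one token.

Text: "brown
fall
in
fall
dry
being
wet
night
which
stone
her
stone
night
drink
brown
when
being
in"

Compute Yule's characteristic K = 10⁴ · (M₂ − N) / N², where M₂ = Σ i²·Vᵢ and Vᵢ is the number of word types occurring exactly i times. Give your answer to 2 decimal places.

370.37

Frequencies: brown:2, fall:2, in:2, being:2, night:2, stone:2, dry:1, wet:1, which:1, her:1, drink:1, when:1
N = 18. Frequency spectrum: V_1=6, V_2=6
M₂ = 1²·6 + 2²·6 = 30
K = 10000 × (30 − 18) / 18² = 370.37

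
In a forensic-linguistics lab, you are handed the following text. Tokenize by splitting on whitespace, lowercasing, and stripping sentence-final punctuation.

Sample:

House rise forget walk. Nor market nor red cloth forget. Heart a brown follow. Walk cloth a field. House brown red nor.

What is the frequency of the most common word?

3

Frequencies: nor:3, house:2, forget:2, walk:2, red:2, cloth:2, a:2, brown:2, rise:1, market:1, heart:1, follow:1, field:1
Most common: 'nor' with frequency 3.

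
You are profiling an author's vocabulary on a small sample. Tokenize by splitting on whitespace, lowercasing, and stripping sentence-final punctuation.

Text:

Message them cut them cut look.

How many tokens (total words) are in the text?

6

Tokens: message, them, cut, them, cut, look
N = 6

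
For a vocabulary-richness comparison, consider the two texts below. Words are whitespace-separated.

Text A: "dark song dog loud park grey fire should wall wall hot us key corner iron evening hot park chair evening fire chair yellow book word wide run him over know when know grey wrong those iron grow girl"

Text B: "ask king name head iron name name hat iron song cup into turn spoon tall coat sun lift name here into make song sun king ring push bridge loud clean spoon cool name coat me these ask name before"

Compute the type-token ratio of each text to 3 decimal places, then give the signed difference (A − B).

0.096

TTR(A) = 29/38 = 0.763
TTR(B) = 26/39 = 0.667
Difference = 0.763 − 0.667 = 0.096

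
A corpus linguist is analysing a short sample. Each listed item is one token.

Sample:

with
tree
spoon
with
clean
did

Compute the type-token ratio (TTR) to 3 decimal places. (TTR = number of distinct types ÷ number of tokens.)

N = 6 tokens, V = 5 types.
TTR = V / N = 5 / 6 = 0.833

0.833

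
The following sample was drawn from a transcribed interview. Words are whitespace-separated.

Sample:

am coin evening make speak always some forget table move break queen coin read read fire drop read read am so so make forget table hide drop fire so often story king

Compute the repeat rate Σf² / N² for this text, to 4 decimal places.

Frequencies: read:4, so:3, am:2, coin:2, make:2, forget:2, table:2, fire:2, drop:2, evening:1, speak:1, always:1, some:1, move:1, break:1, queen:1, hide:1, often:1, story:1, king:1
Σf² = 64; N² = 1024
Repeat rate = 64 / 1024 = 0.0625

0.0625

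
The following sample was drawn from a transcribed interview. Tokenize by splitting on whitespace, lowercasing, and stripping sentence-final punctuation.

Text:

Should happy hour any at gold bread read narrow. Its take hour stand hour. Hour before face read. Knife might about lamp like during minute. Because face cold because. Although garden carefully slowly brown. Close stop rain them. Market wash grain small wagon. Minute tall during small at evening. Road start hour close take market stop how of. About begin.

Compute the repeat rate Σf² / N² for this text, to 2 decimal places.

Frequencies: hour:5, at:2, read:2, take:2, face:2, about:2, during:2, minute:2, because:2, close:2, stop:2, market:2, small:2, should:1, happy:1, any:1, gold:1, bread:1, narrow:1, its:1, … (24 more, each freq 1)
Σf² = 104; N² = 3600
Repeat rate = 104 / 3600 = 0.03

0.03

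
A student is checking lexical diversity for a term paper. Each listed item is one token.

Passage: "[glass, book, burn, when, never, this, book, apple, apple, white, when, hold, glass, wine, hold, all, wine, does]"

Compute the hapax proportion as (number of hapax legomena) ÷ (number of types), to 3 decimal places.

Frequencies: glass:2, book:2, when:2, apple:2, hold:2, wine:2, burn:1, never:1, this:1, white:1, all:1, does:1
Hapax count = 6; type count = 12.
Ratio = 6 / 12 = 0.500

0.500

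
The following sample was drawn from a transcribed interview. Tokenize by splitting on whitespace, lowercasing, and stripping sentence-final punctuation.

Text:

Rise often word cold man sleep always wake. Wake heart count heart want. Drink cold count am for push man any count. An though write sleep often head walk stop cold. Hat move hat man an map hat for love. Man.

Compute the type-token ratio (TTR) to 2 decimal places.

N = 41 tokens, V = 26 types.
TTR = V / N = 26 / 41 = 0.63

0.63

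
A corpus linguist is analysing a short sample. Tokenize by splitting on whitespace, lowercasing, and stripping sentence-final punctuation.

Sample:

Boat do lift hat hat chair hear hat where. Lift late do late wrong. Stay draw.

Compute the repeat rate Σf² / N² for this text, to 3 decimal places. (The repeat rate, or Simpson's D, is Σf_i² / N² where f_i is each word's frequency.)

Frequencies: hat:3, do:2, lift:2, late:2, boat:1, chair:1, hear:1, where:1, wrong:1, stay:1, draw:1
Σf² = 28; N² = 256
Repeat rate = 28 / 256 = 0.109

0.109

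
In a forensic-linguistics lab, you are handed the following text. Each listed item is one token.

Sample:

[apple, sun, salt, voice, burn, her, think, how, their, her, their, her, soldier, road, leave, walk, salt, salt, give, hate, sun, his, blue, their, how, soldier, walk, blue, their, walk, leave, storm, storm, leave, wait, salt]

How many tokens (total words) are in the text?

36

Tokens: apple, sun, salt, voice, burn, her, think, how, their, her, their, her, soldier, road, leave, walk, salt, salt, give, hate, sun, his, blue, their, how, soldier, walk, blue, their, walk, leave, storm, storm, leave, wait, salt
N = 36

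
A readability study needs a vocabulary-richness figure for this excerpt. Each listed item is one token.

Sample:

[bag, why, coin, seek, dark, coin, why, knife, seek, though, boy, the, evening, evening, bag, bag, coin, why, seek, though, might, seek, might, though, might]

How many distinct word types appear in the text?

11

Distinct types: {bag, boy, coin, dark, evening, knife, might, seek, the, though, why}
V = 11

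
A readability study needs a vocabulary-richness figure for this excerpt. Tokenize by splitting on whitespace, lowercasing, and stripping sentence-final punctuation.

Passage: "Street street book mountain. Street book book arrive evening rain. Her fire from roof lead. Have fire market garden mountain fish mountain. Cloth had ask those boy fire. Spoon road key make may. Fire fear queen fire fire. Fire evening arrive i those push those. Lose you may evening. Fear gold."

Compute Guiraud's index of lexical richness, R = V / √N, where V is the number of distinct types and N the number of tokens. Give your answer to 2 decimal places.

N = 51, V = 32.
√N = 7.141428
R = 32 / 7.141428 = 4.48

4.48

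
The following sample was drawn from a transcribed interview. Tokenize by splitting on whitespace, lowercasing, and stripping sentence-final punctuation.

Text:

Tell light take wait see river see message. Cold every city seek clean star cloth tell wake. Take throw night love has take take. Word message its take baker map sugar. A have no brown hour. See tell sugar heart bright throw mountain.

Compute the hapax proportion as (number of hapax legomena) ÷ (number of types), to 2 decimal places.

0.81

Frequencies: take:5, tell:3, see:3, message:2, throw:2, sugar:2, light:1, wait:1, river:1, cold:1, every:1, city:1, seek:1, clean:1, star:1, cloth:1, wake:1, night:1, love:1, has:1, … (12 more, each freq 1)
Hapax count = 26; type count = 32.
Ratio = 26 / 32 = 0.81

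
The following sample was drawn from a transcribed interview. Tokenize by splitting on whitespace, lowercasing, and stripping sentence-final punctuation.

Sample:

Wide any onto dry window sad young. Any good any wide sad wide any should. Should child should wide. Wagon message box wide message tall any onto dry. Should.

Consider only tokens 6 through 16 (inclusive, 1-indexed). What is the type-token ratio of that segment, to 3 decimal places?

Segment tokens 6–16: sad, young, any, good, any, wide, sad, wide, any, should, should
Segment N = 11, segment V = 6.
TTR = 6 / 11 = 0.545

0.545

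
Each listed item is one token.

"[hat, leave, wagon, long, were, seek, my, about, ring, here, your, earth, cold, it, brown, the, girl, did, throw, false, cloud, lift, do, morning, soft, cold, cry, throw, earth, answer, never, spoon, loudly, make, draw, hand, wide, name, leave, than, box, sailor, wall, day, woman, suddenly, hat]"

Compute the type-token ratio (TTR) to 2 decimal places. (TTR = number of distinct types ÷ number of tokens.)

N = 47 tokens, V = 42 types.
TTR = V / N = 42 / 47 = 0.89

0.89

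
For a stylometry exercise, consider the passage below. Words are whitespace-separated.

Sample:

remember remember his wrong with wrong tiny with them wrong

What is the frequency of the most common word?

3

Frequencies: wrong:3, remember:2, with:2, his:1, tiny:1, them:1
Most common: 'wrong' with frequency 3.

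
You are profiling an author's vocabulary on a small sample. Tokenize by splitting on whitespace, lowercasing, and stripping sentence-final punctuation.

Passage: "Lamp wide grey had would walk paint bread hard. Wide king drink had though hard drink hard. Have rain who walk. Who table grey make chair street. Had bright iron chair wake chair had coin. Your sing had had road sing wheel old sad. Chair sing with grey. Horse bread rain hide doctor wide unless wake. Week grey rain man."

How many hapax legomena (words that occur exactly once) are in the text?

24

Frequencies: had:6, grey:4, chair:4, wide:3, hard:3, rain:3, sing:3, walk:2, bread:2, drink:2, who:2, wake:2, lamp:1, would:1, paint:1, king:1, though:1, have:1, table:1, make:1, … (16 more, each freq 1)
Hapax (freq=1): bright, coin, doctor, have, hide, horse, iron, king, lamp, make, man, old, paint, road, sad, street, table, though, unless, week, wheel, with, would, your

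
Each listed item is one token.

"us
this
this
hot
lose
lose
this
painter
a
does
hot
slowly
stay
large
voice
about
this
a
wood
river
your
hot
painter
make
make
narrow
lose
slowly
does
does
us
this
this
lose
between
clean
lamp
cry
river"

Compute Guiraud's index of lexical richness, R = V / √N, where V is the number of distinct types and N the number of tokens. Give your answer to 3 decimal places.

3.363

N = 39, V = 21.
√N = 6.244998
R = 21 / 6.244998 = 3.363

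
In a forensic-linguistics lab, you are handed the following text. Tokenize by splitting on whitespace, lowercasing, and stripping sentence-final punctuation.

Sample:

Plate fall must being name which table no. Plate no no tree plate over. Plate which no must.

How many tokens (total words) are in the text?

Tokens: plate, fall, must, being, name, which, table, no, plate, no, no, tree, plate, over, plate, which, no, must
N = 18

18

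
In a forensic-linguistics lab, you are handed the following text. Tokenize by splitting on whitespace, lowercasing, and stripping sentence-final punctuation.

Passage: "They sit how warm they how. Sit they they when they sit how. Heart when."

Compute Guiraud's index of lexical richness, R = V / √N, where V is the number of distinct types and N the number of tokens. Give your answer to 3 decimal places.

1.549

N = 15, V = 6.
√N = 3.872983
R = 6 / 3.872983 = 1.549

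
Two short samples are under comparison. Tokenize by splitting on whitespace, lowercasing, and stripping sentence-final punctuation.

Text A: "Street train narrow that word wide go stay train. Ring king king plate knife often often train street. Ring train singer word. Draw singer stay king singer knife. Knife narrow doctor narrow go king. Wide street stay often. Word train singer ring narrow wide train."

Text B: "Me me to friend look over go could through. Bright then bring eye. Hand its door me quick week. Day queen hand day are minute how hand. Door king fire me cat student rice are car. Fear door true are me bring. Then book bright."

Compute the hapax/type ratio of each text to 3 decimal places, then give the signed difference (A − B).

-0.492

A: hapax=4, V=16, ratio=0.250
B: hapax=23, V=31, ratio=0.742
Difference = 0.250 − 0.742 = -0.492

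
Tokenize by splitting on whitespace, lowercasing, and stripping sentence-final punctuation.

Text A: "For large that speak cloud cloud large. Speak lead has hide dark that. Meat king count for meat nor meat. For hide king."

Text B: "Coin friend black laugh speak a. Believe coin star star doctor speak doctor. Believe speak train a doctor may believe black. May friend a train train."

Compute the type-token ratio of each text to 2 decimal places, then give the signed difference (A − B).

TTR(A) = 13/23 = 0.57
TTR(B) = 11/26 = 0.42
Difference = 0.57 − 0.42 = 0.15

0.15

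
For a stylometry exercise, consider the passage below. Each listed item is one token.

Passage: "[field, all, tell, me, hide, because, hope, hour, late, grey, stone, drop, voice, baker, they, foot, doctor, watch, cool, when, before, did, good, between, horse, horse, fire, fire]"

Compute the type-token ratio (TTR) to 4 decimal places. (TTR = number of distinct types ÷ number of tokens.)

N = 28 tokens, V = 26 types.
TTR = V / N = 26 / 28 = 0.9286

0.9286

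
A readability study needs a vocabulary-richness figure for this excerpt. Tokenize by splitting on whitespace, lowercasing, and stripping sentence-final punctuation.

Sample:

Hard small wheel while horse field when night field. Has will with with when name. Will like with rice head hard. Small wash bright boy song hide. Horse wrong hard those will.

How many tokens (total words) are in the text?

Tokens: hard, small, wheel, while, horse, field, when, night, field, has, will, with, with, when, name, will, like, with, rice, head, hard, small, wash, bright, boy, song, hide, horse, wrong, hard, those, will
N = 32

32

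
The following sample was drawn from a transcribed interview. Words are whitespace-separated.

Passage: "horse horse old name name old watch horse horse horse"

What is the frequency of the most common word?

Frequencies: horse:5, old:2, name:2, watch:1
Most common: 'horse' with frequency 5.

5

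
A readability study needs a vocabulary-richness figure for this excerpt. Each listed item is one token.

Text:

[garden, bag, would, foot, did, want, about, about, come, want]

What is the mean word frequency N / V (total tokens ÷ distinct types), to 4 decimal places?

1.2500

N = 10 tokens, V = 8 types.
Mean frequency = N / V = 10 / 8 = 1.2500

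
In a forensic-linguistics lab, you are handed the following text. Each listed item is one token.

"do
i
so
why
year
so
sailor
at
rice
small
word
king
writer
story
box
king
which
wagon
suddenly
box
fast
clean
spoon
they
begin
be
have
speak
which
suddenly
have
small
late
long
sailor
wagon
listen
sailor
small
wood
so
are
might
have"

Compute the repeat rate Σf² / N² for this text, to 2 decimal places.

0.04

Frequencies: so:3, sailor:3, small:3, have:3, king:2, box:2, which:2, wagon:2, suddenly:2, do:1, i:1, why:1, year:1, at:1, rice:1, word:1, writer:1, story:1, fast:1, clean:1, … (11 more, each freq 1)
Σf² = 78; N² = 1936
Repeat rate = 78 / 1936 = 0.04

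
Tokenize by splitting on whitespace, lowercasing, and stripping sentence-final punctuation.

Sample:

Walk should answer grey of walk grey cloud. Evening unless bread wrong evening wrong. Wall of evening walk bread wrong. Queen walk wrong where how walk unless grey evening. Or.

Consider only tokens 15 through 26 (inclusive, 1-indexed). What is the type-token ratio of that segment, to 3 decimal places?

Segment tokens 15–26: wall, of, evening, walk, bread, wrong, queen, walk, wrong, where, how, walk
Segment N = 12, segment V = 9.
TTR = 9 / 12 = 0.750

0.750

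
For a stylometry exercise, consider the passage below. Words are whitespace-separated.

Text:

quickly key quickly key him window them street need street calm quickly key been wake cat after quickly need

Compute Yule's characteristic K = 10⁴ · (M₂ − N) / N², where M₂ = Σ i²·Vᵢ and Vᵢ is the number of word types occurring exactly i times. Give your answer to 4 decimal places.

609.4183

Frequencies: quickly:4, key:3, street:2, need:2, him:1, window:1, them:1, calm:1, been:1, wake:1, cat:1, after:1
N = 19. Frequency spectrum: V_1=8, V_2=2, V_3=1, V_4=1
M₂ = 1²·8 + 2²·2 + 3²·1 + 4²·1 = 41
K = 10000 × (41 − 19) / 19² = 609.4183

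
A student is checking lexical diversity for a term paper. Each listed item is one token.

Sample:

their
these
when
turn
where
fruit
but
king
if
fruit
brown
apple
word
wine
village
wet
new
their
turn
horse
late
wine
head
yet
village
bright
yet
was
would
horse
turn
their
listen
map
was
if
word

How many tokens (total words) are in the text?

Tokens: their, these, when, turn, where, fruit, but, king, if, fruit, brown, apple, word, wine, village, wet, new, their, turn, horse, late, wine, head, yet, village, bright, yet, was, would, horse, turn, their, listen, map, was, if, word
N = 37

37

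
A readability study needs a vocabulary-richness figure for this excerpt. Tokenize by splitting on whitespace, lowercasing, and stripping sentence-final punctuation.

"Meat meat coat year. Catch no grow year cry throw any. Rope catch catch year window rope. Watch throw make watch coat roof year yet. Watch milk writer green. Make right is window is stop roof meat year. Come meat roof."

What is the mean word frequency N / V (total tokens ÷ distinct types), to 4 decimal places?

N = 41 tokens, V = 22 types.
Mean frequency = N / V = 41 / 22 = 1.8636

1.8636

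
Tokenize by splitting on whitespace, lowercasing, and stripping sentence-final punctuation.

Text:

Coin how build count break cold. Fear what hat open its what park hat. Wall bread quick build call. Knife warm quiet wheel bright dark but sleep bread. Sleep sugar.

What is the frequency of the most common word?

2

Frequencies: build:2, what:2, hat:2, bread:2, sleep:2, coin:1, how:1, count:1, break:1, cold:1, fear:1, open:1, its:1, park:1, wall:1, quick:1, call:1, knife:1, warm:1, quiet:1, … (5 more, each freq 1)
Most common: 'build' with frequency 2.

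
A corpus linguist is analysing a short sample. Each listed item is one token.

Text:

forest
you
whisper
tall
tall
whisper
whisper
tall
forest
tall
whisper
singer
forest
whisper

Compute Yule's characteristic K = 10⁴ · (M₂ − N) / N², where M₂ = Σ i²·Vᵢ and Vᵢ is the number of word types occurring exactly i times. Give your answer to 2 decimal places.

Frequencies: whisper:5, tall:4, forest:3, you:1, singer:1
N = 14. Frequency spectrum: V_1=2, V_3=1, V_4=1, V_5=1
M₂ = 1²·2 + 3²·1 + 4²·1 + 5²·1 = 52
K = 10000 × (52 − 14) / 14² = 1938.78

1938.78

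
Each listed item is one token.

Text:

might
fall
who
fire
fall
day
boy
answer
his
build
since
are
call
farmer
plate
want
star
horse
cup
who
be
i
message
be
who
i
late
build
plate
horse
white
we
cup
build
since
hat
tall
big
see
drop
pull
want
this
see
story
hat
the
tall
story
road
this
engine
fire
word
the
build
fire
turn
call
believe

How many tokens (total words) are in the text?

Tokens: might, fall, who, fire, fall, day, boy, answer, his, build, since, are, call, farmer, plate, want, star, horse, cup, who, be, i, message, be, who, i, late, build, plate, horse, white, we, cup, build, since, hat, tall, big, see, drop, pull, want, this, see, story, hat, the, tall, story, road, this, engine, fire, word, the, build, fire, turn, call, believe
N = 60

60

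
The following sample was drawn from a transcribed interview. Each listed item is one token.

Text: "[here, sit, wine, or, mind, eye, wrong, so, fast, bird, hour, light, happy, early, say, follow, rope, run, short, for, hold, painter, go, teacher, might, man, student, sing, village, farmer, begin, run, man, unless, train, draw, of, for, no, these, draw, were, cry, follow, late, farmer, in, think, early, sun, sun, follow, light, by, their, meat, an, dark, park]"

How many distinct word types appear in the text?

49

Distinct types: {an, begin, bird, by, cry, dark, draw, early, eye, farmer, fast, follow, for, go, happy, here, hold, hour, in, late, light, man, meat, might, mind, no, of, or, painter, park, rope, run, say, short, sing, sit, so, student, sun, teacher, their, these, think, train, unless, village, were, wine, wrong}
V = 49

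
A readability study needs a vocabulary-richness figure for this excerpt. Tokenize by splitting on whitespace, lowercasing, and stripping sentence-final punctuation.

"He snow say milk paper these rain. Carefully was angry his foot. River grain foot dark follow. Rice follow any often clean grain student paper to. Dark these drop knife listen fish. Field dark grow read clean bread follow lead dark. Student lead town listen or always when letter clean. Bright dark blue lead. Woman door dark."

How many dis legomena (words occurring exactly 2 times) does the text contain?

6

Frequencies: dark:6, follow:3, clean:3, lead:3, paper:2, these:2, foot:2, grain:2, student:2, listen:2, he:1, snow:1, say:1, milk:1, rain:1, carefully:1, was:1, angry:1, his:1, river:1, … (20 more, each freq 1)
Words with frequency 2: foot, grain, listen, paper, student, these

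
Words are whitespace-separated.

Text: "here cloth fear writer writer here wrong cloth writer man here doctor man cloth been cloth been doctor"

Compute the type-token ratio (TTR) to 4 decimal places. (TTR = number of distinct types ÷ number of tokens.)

N = 18 tokens, V = 8 types.
TTR = V / N = 8 / 18 = 0.4444

0.4444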